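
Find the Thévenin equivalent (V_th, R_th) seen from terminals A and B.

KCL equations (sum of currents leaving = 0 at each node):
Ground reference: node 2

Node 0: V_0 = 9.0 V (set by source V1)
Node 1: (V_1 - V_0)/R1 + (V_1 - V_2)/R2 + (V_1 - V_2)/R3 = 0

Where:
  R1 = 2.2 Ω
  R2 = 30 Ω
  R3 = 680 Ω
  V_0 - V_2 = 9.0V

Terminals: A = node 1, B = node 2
Step 1 — V_th is the open-circuit voltage V_A - V_B (nothing connected across the terminals).
Nodal analysis, taking node 2 as the 0 V reference.
Source V1 fixes V_0 = 9 V.
KCL at each unknown node (sum of currents leaving = 0; resistances in Ω):
  Node 1: (V_1 - 9)/2.2 + (V_1 - 0)/30 + (V_1 - 0)/680 = 0
Collecting terms: 0.4893 × V_1 = 4.091  =>  V_1 = 8.36 V
V_th = V_1 - V_2 = 8.36 - 0 = 8.36 V
Step 2 — R_th: zero the source — replace V1 by a short circuit (node 2 merges into node 0) — and find the resistance seen between A (node 1) and B (node 0).
Reduce the network between node 1 (A) and node 0 (B) by series/parallel combination:
  Rp1 = R1 ‖ R2 ‖ R3 (parallel, all between nodes 0 and 1) = 1/(1/2.2 + 1/30 + 1/680) = 2.044 Ω
R_th = 2.044 Ω

Final answer: V_th = 8.36 V, R_th = 2.044 Ω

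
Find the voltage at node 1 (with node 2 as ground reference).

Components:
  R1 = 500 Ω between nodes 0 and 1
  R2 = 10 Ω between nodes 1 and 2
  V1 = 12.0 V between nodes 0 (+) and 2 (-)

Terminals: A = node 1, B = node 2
Nodal analysis, taking node 2 as the 0 V reference.
Source V1 fixes V_0 = 12 V.
KCL at each unknown node (sum of currents leaving = 0; resistances in Ω):
  Node 1: (V_1 - 12)/500 + (V_1 - 0)/10 = 0
Collecting terms: 0.102 × V_1 = 0.024  =>  V_1 = 0.2353 V
The requested potential is V_1 = 0.2353 V.

Final answer: V_1 = 0.2353 V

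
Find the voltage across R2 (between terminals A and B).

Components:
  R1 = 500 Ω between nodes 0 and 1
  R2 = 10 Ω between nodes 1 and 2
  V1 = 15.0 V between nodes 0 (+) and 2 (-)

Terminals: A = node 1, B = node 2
R1 and R2 are in series across V1 (node 0 → node 1 → node 2), and the output A–B is taken across R2, so this is a voltage divider.
Series current: I = V1/(R1 + R2) = 15/(500 + 10) = 15/510 = 0.02941 A
V_R2 = I × R2 = V1 × R2/(R1 + R2) = 15 × 10/510 = 0.2941 V

Final answer: 0.2941 V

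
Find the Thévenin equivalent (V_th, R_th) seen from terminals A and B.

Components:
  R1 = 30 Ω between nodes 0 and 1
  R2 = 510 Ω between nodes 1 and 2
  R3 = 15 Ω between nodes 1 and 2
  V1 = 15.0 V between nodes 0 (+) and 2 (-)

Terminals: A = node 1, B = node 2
Step 1 — V_th is the open-circuit voltage V_A - V_B (nothing connected across the terminals).
Nodal analysis, taking node 2 as the 0 V reference.
Source V1 fixes V_0 = 15 V.
KCL at each unknown node (sum of currents leaving = 0; resistances in Ω):
  Node 1: (V_1 - 15)/30 + (V_1 - 0)/510 + (V_1 - 0)/15 = 0
Collecting terms: 0.102 × V_1 = 0.5  =>  V_1 = 4.904 V
V_th = V_1 - V_2 = 4.904 - 0 = 4.904 V
Step 2 — R_th: zero the source — replace V1 by a short circuit (node 2 merges into node 0) — and find the resistance seen between A (node 1) and B (node 0).
Reduce the network between node 1 (A) and node 0 (B) by series/parallel combination:
  Rp1 = R1 ‖ R2 ‖ R3 (parallel, all between nodes 0 and 1) = 1/(1/30 + 1/510 + 1/15) = 9.808 Ω
R_th = 9.808 Ω

Final answer: V_th = 4.904 V, R_th = 9.808 Ω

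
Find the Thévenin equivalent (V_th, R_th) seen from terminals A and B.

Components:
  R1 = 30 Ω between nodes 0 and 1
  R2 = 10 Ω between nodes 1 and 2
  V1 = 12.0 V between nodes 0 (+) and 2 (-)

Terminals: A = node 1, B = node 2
Step 1 — V_th is the open-circuit voltage V_A - V_B (nothing connected across the terminals).
Nodal analysis, taking node 2 as the 0 V reference.
Source V1 fixes V_0 = 12 V.
KCL at each unknown node (sum of currents leaving = 0; resistances in Ω):
  Node 1: (V_1 - 12)/30 + (V_1 - 0)/10 = 0
Collecting terms: 0.1333 × V_1 = 0.4  =>  V_1 = 3 V
V_th = V_1 - V_2 = 3 - 0 = 3 V
Step 2 — R_th: zero the source — replace V1 by a short circuit (node 2 merges into node 0) — and find the resistance seen between A (node 1) and B (node 0).
Reduce the network between node 1 (A) and node 0 (B) by series/parallel combination:
  Rp1 = R1 ‖ R2 (parallel, both between nodes 0 and 1) = 1/(1/30 + 1/10) = 7.5 Ω
R_th = 7.5 Ω

Final answer: V_th = 3 V, R_th = 7.5 Ω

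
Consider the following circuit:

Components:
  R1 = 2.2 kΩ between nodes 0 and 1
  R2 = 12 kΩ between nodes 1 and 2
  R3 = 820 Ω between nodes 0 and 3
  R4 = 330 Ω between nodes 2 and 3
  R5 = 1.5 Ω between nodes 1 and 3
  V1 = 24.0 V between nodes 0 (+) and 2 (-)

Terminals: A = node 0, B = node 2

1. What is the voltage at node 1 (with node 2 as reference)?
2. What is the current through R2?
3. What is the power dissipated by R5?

Nodal analysis, taking node 2 as the 0 V reference.
Source V1 fixes V_0 = 24 V.
KCL at each unknown node (sum of currents leaving = 0; resistances in Ω):
  Node 1: (V_1 - 24)/2200 + (V_1 - 0)/12000 + (V_1 - V_3)/1.5 = 0
  Node 3: (V_3 - 24)/820 + (V_3 - 0)/330 + (V_3 - V_1)/1.5 = 0
Collecting terms (coefficients in siemens):
  0.6672·V_1 - 0.6667·V_3 = 0.01091
  0.6709·V_3 - 0.6667·V_1 = 0.02927
Determinant D = (0.6672)(0.6709) - (-0.6667)(-0.6667) = 0.003194
V_1 = [(0.01091)(0.6709) - (-0.6667)(0.02927)]/D = 8.4 V
V_3 = [(0.6672)(0.02927) - (0.01091)(-0.6667)]/D = 8.391 V
Part 1:
  Read off the nodal solution: V_1 = 8.4 V
Part 2:
  I_R2 = (V_1 - V_2)/R2 = (8.4 - 0)/12000 = 0.0007 A
  Magnitude: I_R2 = 0.0007 A
Part 3:
  I_R5 = (V_1 - V_3)/R5 = (8.4 - 8.391)/1.5 = 0.006391 A
  P_R5 = I_R5² × R5 = (0.006391)² × 1.5 = 0.00006126 W

Final answers:
1. V_1 = 8.4 V
2. I_R2 = 0.0007 A
3. P_R5 = 6.126e-05 W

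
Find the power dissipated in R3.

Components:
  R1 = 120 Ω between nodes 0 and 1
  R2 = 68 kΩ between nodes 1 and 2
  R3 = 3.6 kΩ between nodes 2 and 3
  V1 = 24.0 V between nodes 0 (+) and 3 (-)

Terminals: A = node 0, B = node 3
Nodal analysis, taking node 3 as the 0 V reference.
Source V1 fixes V_0 = 24 V.
KCL at each unknown node (sum of currents leaving = 0; resistances in Ω):
  Node 1: (V_1 - 24)/120 + (V_1 - V_2)/68000 = 0
  Node 2: (V_2 - V_1)/68000 + (V_2 - 0)/3600 = 0
Collecting terms (coefficients in siemens):
  0.008348·V_1 - 0.00001471·V_2 = 0.2
  0.0002925·V_2 - 0.00001471·V_1 = 0
Determinant D = (0.008348)(0.0002925) - (-0.00001471)(-0.00001471) = 0.000002441
V_1 = [(0.2)(0.0002925) - (-0.00001471)(0)]/D = 23.96 V
V_2 = [(0.008348)(0) - (0.2)(-0.00001471)]/D = 1.205 V
I_R3 = (V_2 - V_3)/R3 = (1.205 - 0)/3600 = 0.0003346 A
P_R3 = I_R3² × R3 = (0.0003346)² × 3600 = 0.0004031 W

Final answer: 0.0004031 W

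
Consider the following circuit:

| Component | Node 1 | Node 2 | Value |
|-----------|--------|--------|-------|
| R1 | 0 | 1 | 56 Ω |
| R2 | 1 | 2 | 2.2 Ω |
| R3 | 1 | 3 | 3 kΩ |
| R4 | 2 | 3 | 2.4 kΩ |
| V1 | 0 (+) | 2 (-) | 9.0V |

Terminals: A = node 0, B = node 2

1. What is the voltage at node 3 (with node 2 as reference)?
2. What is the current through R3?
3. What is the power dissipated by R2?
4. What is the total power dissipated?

Nodal analysis, taking node 2 as the 0 V reference.
Source V1 fixes V_0 = 9 V.
KCL at each unknown node (sum of currents leaving = 0; resistances in Ω):
  Node 1: (V_1 - 9)/56 + (V_1 - 0)/2.2 + (V_1 - V_3)/3000 = 0
  Node 3: (V_3 - V_1)/3000 + (V_3 - 0)/2400 = 0
Collecting terms (coefficients in siemens):
  0.4727·V_1 - 0.0003333·V_3 = 0.1607
  0.00075·V_3 - 0.0003333·V_1 = 0
Determinant D = (0.4727)(0.00075) - (-0.0003333)(-0.0003333) = 0.0003544
V_1 = [(0.1607)(0.00075) - (-0.0003333)(0)]/D = 0.3401 V
V_3 = [(0.4727)(0) - (0.1607)(-0.0003333)]/D = 0.1511 V
Part 1:
  Read off the nodal solution: V_3 = 0.1511 V
Part 2:
  I_R3 = (V_1 - V_3)/R3 = (0.3401 - 0.1511)/3000 = 0.00006298 A
  Magnitude: I_R3 = 0.00006298 A
Part 3:
  I_R2 = (V_1 - V_2)/R2 = (0.3401 - 0)/2.2 = 0.1546 A
  P_R2 = I_R2² × R2 = (0.1546)² × 2.2 = 0.05257 W
Part 4:
  Power in each resistor, P = (ΔV)²/R:
    P_R1 = (9 - 0.3401)²/56 = 1.339 W
    P_R2 = (0.3401 - 0)²/2.2 = 0.05257 W
    P_R3 = (0.3401 - 0.1511)²/3000 = 0.0000119 W
    P_R4 = (0 - 0.1511)²/2400 = 0.000009518 W
  P_total = P_R1 + P_R2 + P_R3 + P_R4 = 1.392 W

Final answers:
1. V_3 = 0.1511 V
2. I_R3 = 6.298e-05 A
3. P_R2 = 0.05257 W
4. P_total = 1.392 W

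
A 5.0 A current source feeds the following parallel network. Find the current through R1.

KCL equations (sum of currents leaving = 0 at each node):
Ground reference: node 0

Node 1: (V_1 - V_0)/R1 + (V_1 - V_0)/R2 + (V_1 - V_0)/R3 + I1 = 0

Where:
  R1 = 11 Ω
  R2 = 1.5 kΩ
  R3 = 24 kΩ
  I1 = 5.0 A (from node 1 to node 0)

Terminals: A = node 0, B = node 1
All resistors sit directly between nodes 0 and 1, so they are in parallel and share one voltage V; the full source current 5 A splits among them.
1/R_par = 1/11 + 1/1500 + 1/24000 = 0.09162 S  =>  R_par = 10.91 Ω
V = I × R_par = 5 × 10.91 = 54.57 V
I_R1 = V/R1 = 54.57/11 = 4.961 A

Final answer: 4.961 A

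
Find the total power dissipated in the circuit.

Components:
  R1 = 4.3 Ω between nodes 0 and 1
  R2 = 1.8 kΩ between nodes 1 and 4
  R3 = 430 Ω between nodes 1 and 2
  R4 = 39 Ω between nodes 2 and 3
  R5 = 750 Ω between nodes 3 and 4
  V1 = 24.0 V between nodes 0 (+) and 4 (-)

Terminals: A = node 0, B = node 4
Nodal analysis, taking node 4 as the 0 V reference.
Source V1 fixes V_0 = 24 V.
KCL at each unknown node (sum of currents leaving = 0; resistances in Ω):
  Node 1: (V_1 - 24)/4.3 + (V_1 - 0)/1800 + (V_1 - V_2)/430 = 0
  Node 2: (V_2 - V_1)/430 + (V_2 - V_3)/39 = 0
  Node 3: (V_3 - V_2)/39 + (V_3 - 0)/750 = 0
Collecting terms (coefficients in siemens):
  0.2354·V_1 - 0.002326·V_2 = 5.581
  0.02797·V_2 - 0.002326·V_1 - 0.02564·V_3 = 0
  0.02697·V_3 - 0.02564·V_2 = 0
Solving these 3 simultaneous equations (Gaussian elimination) gives:
  V_1 = 23.86 V, V_2 = 15.44 V, V_3 = 14.68 V
Power in each resistor, P = (ΔV)²/R:
  P_R1 = (24 - 23.86)²/4.3 = 0.004634 W
  P_R2 = (23.86 - 0)²/1800 = 0.3162 W
  P_R3 = (23.86 - 15.44)²/430 = 0.1647 W
  P_R4 = (15.44 - 14.68)²/39 = 0.01494 W
  P_R5 = (14.68 - 0)²/750 = 0.2873 W
P_total = P_R1 + P_R2 + P_R3 + P_R4 + P_R5 = 0.7879 W

Final answer: 0.7879 W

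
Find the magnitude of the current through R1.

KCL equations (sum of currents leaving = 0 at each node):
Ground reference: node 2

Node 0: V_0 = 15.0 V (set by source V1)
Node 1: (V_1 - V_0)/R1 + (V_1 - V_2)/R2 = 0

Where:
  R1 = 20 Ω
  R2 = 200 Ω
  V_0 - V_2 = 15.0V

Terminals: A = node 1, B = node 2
Nodal analysis, taking node 2 as the 0 V reference.
Source V1 fixes V_0 = 15 V.
KCL at each unknown node (sum of currents leaving = 0; resistances in Ω):
  Node 1: (V_1 - 15)/20 + (V_1 - 0)/200 = 0
Collecting terms: 0.055 × V_1 = 0.75  =>  V_1 = 13.64 V
I_R1 = (V_0 - V_1)/R1 = (15 - 13.64)/20 = 0.06818 A
|I_R1| = 0.06818 A

Final answer: |I_R1| = 0.06818 A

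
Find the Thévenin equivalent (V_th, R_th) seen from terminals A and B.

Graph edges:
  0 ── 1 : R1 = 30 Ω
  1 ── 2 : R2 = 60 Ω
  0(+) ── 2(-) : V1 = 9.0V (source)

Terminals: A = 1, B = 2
Step 1 — V_th is the open-circuit voltage V_A - V_B (nothing connected across the terminals).
Nodal analysis, taking node 2 as the 0 V reference.
Source V1 fixes V_0 = 9 V.
KCL at each unknown node (sum of currents leaving = 0; resistances in Ω):
  Node 1: (V_1 - 9)/30 + (V_1 - 0)/60 = 0
Collecting terms: 0.05 × V_1 = 0.3  =>  V_1 = 6 V
V_th = V_1 - V_2 = 6 - 0 = 6 V
Step 2 — R_th: zero the source — replace V1 by a short circuit (node 2 merges into node 0) — and find the resistance seen between A (node 1) and B (node 0).
Reduce the network between node 1 (A) and node 0 (B) by series/parallel combination:
  Rp1 = R1 ‖ R2 (parallel, both between nodes 0 and 1) = 1/(1/30 + 1/60) = 20 Ω
R_th = 20 Ω

Final answer: V_th = 6 V, R_th = 20 Ω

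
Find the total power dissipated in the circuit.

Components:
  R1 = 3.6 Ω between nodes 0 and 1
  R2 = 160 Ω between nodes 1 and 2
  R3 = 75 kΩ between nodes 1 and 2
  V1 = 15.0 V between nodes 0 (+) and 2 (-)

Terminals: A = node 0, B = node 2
Nodal analysis, taking node 2 as the 0 V reference.
Source V1 fixes V_0 = 15 V.
KCL at each unknown node (sum of currents leaving = 0; resistances in Ω):
  Node 1: (V_1 - 15)/3.6 + (V_1 - 0)/160 + (V_1 - 0)/75000 = 0
Collecting terms: 0.284 × V_1 = 4.167  =>  V_1 = 14.67 V
Power in each resistor, P = (ΔV)²/R:
  P_R1 = (15 - 14.67)²/3.6 = 0.03039 W
  P_R2 = (14.67 - 0)²/160 = 1.345 W
  P_R3 = (14.67 - 0)²/75000 = 0.002869 W
P_total = P_R1 + P_R2 + P_R3 = 1.378 W

Final answer: 1.378 W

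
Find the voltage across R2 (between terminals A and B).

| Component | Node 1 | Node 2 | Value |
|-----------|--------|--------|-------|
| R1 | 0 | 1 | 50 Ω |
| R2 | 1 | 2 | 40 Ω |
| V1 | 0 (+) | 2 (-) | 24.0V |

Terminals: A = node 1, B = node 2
R1 and R2 are in series across V1 (node 0 → node 1 → node 2), and the output A–B is taken across R2, so this is a voltage divider.
Series current: I = V1/(R1 + R2) = 24/(50 + 40) = 24/90 = 0.2667 A
V_R2 = I × R2 = V1 × R2/(R1 + R2) = 24 × 40/90 = 10.67 V

Final answer: 10.67 V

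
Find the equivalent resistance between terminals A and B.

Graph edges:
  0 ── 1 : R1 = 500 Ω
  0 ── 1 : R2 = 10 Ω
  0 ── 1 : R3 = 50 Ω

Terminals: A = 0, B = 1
Reduce the network between node 0 (A) and node 1 (B) by series/parallel combination:
  Rp1 = R1 ‖ R2 ‖ R3 (parallel, all between nodes 0 and 1) = 1/(1/500 + 1/10 + 1/50) = 8.197 Ω
R_eq = 8.197 Ω

Final answer: 8.197 Ω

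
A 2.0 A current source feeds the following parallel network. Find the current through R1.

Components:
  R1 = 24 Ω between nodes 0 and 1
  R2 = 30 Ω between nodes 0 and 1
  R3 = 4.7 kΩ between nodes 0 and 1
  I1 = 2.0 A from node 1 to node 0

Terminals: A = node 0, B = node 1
All resistors sit directly between nodes 0 and 1, so they are in parallel and share one voltage V; the full source current 2 A splits among them.
1/R_par = 1/24 + 1/30 + 1/4700 = 0.07521 S  =>  R_par = 13.3 Ω
V = I × R_par = 2 × 13.3 = 26.59 V
I_R1 = V/R1 = 26.59/24 = 1.108 A

Final answer: 1.108 A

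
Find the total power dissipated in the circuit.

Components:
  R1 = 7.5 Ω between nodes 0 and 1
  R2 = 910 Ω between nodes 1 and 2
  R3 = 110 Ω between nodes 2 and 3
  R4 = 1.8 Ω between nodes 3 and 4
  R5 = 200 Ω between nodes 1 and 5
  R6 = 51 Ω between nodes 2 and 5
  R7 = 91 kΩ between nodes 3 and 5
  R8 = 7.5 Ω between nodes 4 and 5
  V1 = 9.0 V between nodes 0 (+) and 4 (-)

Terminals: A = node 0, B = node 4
Nodal analysis, taking node 4 as the 0 V reference.
Source V1 fixes V_0 = 9 V.
KCL at each unknown node (sum of currents leaving = 0; resistances in Ω):
  Node 1: (V_1 - 9)/7.5 + (V_1 - V_2)/910 + (V_1 - V_5)/200 = 0
  Node 2: (V_2 - V_1)/910 + (V_2 - V_3)/110 + (V_2 - V_5)/51 = 0
  Node 3: (V_3 - V_2)/110 + (V_3 - 0)/1.8 + (V_3 - V_5)/91000 = 0
  Node 5: (V_5 - V_1)/200 + (V_5 - V_2)/51 + (V_5 - V_3)/91000 + (V_5 - 0)/7.5 = 0
Collecting terms (coefficients in siemens):
  0.1394·V_1 - 0.001099·V_2 - 0.005·V_5 = 1.2
  0.0298·V_2 - 0.001099·V_1 - 0.009091·V_3 - 0.01961·V_5 = 0
  0.5647·V_3 - 0.009091·V_2 - 0.00001099·V_5 = 0
  0.158·V_5 - 0.005·V_1 - 0.01961·V_2 - 0.00001099·V_3 = 0
Solving these 4 simultaneous equations (Gaussian elimination) gives:
  V_1 = 8.623 V, V_2 = 0.5448 V, V_3 = 0.008778 V, V_5 = 0.3406 V
Power in each resistor, P = (ΔV)²/R:
  P_R1 = (9 - 8.623)²/7.5 = 0.01897 W
  P_R2 = (8.623 - 0.5448)²/910 = 0.07171 W
  P_R3 = (0.5448 - 0.008778)²/110 = 0.002612 W
  P_R4 = (0.008778 - 0)²/1.8 = 0.00004281 W
  P_R5 = (8.623 - 0.3406)²/200 = 0.343 W
  P_R6 = (0.5448 - 0.3406)²/51 = 0.0008177 W
  P_R7 = (0.008778 - 0.3406)²/91000 = 0.00000121 W
  P_R8 = (0 - 0.3406)²/7.5 = 0.01547 W
P_total = P_R1 + P_R2 + P_R3 + P_R4 + P_R5 + P_R6 + P_R7 + P_R8 = 0.4526 W

Final answer: 0.4526 W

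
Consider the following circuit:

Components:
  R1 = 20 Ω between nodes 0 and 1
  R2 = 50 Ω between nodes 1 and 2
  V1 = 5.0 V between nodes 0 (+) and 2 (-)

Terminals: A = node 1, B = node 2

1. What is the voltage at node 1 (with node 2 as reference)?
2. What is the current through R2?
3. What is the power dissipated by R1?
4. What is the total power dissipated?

Nodal analysis, taking node 2 as the 0 V reference.
Source V1 fixes V_0 = 5 V.
KCL at each unknown node (sum of currents leaving = 0; resistances in Ω):
  Node 1: (V_1 - 5)/20 + (V_1 - 0)/50 = 0
Collecting terms: 0.07 × V_1 = 0.25  =>  V_1 = 3.571 V
Part 1:
  Read off the nodal solution: V_1 = 3.571 V
Part 2:
  I_R2 = (V_1 - V_2)/R2 = (3.571 - 0)/50 = 0.07143 A
  Magnitude: I_R2 = 0.07143 A
Part 3:
  I_R1 = (V_0 - V_1)/R1 = (5 - 3.571)/20 = 0.07143 A
  P_R1 = I_R1² × R1 = (0.07143)² × 20 = 0.102 W
Part 4:
  Power in each resistor, P = (ΔV)²/R:
    P_R1 = (5 - 3.571)²/20 = 0.102 W
    P_R2 = (3.571 - 0)²/50 = 0.2551 W
  P_total = P_R1 + P_R2 = 0.3571 W

Final answers:
1. V_1 = 3.571 V
2. I_R2 = 0.07143 A
3. P_R1 = 0.102 W
4. P_total = 0.3571 W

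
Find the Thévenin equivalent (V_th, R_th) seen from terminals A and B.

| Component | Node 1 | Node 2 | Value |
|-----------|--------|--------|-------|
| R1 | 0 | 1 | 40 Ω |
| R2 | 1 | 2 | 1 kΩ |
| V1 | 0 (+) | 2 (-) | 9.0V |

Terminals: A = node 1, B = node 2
Step 1 — V_th is the open-circuit voltage V_A - V_B (nothing connected across the terminals).
Nodal analysis, taking node 2 as the 0 V reference.
Source V1 fixes V_0 = 9 V.
KCL at each unknown node (sum of currents leaving = 0; resistances in Ω):
  Node 1: (V_1 - 9)/40 + (V_1 - 0)/1000 = 0
Collecting terms: 0.026 × V_1 = 0.225  =>  V_1 = 8.654 V
V_th = V_1 - V_2 = 8.654 - 0 = 8.654 V
Step 2 — R_th: zero the source — replace V1 by a short circuit (node 2 merges into node 0) — and find the resistance seen between A (node 1) and B (node 0).
Reduce the network between node 1 (A) and node 0 (B) by series/parallel combination:
  Rp1 = R1 ‖ R2 (parallel, both between nodes 0 and 1) = 1/(1/40 + 1/1000) = 38.46 Ω
R_th = 38.46 Ω

Final answer: V_th = 8.654 V, R_th = 38.46 Ω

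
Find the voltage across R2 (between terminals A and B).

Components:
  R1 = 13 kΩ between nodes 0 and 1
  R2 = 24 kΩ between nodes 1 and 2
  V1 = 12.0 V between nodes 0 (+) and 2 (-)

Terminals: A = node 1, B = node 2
R1 and R2 are in series across V1 (node 0 → node 1 → node 2), and the output A–B is taken across R2, so this is a voltage divider.
Series current: I = V1/(R1 + R2) = 12/(13000 + 24000) = 12/37000 = 0.0003243 A
V_R2 = I × R2 = V1 × R2/(R1 + R2) = 12 × 24000/37000 = 7.784 V

Final answer: 7.784 V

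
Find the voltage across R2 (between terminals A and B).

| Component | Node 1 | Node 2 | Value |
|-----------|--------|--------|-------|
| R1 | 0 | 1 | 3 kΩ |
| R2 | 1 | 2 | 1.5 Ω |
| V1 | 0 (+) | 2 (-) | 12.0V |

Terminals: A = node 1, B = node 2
R1 and R2 are in series across V1 (node 0 → node 1 → node 2), and the output A–B is taken across R2, so this is a voltage divider.
Series current: I = V1/(R1 + R2) = 12/(3000 + 1.5) = 12/3002 = 0.003998 A
V_R2 = I × R2 = V1 × R2/(R1 + R2) = 12 × 1.5/3002 = 0.005997 V

Final answer: 0.005997 V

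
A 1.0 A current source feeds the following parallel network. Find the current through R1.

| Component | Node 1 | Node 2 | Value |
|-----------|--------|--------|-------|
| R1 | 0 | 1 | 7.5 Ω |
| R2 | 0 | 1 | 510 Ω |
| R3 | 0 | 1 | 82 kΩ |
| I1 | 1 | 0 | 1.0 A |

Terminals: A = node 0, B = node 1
All resistors sit directly between nodes 0 and 1, so they are in parallel and share one voltage V; the full source current 1 A splits among them.
1/R_par = 1/7.5 + 1/510 + 1/82000 = 0.1353 S  =>  R_par = 7.391 Ω
V = I × R_par = 1 × 7.391 = 7.391 V
I_R1 = V/R1 = 7.391/7.5 = 0.9854 A

Final answer: 0.9854 A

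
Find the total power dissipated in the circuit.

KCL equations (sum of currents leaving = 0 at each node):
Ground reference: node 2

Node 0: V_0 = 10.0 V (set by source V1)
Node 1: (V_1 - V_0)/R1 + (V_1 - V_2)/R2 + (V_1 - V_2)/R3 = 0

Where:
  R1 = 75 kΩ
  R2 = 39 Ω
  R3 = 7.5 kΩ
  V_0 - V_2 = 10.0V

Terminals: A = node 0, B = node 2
Nodal analysis, taking node 2 as the 0 V reference.
Source V1 fixes V_0 = 10 V.
KCL at each unknown node (sum of currents leaving = 0; resistances in Ω):
  Node 1: (V_1 - 10)/75000 + (V_1 - 0)/39 + (V_1 - 0)/7500 = 0
Collecting terms: 0.02579 × V_1 = 0.0001333  =>  V_1 = 0.00517 V
Power in each resistor, P = (ΔV)²/R:
  P_R1 = (10 - 0.00517)²/75000 = 0.001332 W
  P_R2 = (0.00517 - 0)²/39 = 0.0000006855 W
  P_R3 = (0.00517 - 0)²/7500 = 0.000000003564 W
P_total = P_R1 + P_R2 + P_R3 = 0.001333 W

Final answer: 0.001333 W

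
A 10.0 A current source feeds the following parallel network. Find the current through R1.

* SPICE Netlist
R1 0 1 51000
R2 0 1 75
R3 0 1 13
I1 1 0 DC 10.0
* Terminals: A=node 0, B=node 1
All resistors sit directly between nodes 0 and 1, so they are in parallel and share one voltage V; the full source current 10 A splits among them.
1/R_par = 1/51000 + 1/75 + 1/13 = 0.09028 S  =>  R_par = 11.08 Ω
V = I × R_par = 10 × 11.08 = 110.8 V
I_R1 = V/R1 = 110.8/51000 = 0.002172 A

Final answer: 0.002172 A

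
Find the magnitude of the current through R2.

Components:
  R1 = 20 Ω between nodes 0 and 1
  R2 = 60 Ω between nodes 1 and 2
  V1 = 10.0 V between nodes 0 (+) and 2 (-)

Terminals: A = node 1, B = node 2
Nodal analysis, taking node 2 as the 0 V reference.
Source V1 fixes V_0 = 10 V.
KCL at each unknown node (sum of currents leaving = 0; resistances in Ω):
  Node 1: (V_1 - 10)/20 + (V_1 - 0)/60 = 0
Collecting terms: 0.06667 × V_1 = 0.5  =>  V_1 = 7.5 V
I_R2 = (V_1 - V_2)/R2 = (7.5 - 0)/60 = 0.125 A
|I_R2| = 0.125 A

Final answer: |I_R2| = 0.125 A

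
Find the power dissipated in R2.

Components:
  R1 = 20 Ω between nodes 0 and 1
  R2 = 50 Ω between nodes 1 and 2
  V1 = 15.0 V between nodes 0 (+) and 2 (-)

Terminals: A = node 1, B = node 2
Nodal analysis, taking node 2 as the 0 V reference.
Source V1 fixes V_0 = 15 V.
KCL at each unknown node (sum of currents leaving = 0; resistances in Ω):
  Node 1: (V_1 - 15)/20 + (V_1 - 0)/50 = 0
Collecting terms: 0.07 × V_1 = 0.75  =>  V_1 = 10.71 V
I_R2 = (V_1 - V_2)/R2 = (10.71 - 0)/50 = 0.2143 A
P_R2 = I_R2² × R2 = (0.2143)² × 50 = 2.296 W

Final answer: 2.296 W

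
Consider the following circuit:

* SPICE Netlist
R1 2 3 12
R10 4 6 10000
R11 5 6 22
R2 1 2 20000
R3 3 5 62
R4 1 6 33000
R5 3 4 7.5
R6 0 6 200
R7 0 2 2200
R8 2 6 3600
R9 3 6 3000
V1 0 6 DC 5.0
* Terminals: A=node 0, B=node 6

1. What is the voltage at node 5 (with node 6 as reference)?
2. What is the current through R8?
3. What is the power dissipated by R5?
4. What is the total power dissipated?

Nodal analysis, taking node 6 as the 0 V reference.
Source V1 fixes V_0 = 5 V.
KCL at each unknown node (sum of currents leaving = 0; resistances in Ω):
  Node 1: (V_1 - V_2)/20000 + (V_1 - 0)/33000 = 0
  Node 2: (V_2 - V_3)/12 + (V_2 - V_1)/20000 + (V_2 - 5)/2200 + (V_2 - 0)/3600 = 0
  Node 3: (V_3 - V_2)/12 + (V_3 - V_5)/62 + (V_3 - V_4)/7.5 + (V_3 - 0)/3000 = 0
  Node 4: (V_4 - V_3)/7.5 + (V_4 - 0)/10000 = 0
  Node 5: (V_5 - V_3)/62 + (V_5 - 0)/22 = 0
Collecting terms (coefficients in siemens):
  0.0000803·V_1 - 0.00005·V_2 = 0
  0.08412·V_2 - 0.00005·V_1 - 0.08333·V_3 = 0.002273
  0.2331·V_3 - 0.08333·V_2 - 0.1333·V_4 - 0.01613·V_5 = 0
  0.1334·V_4 - 0.1333·V_3 = 0
  0.06158·V_5 - 0.01613·V_3 = 0
Solving these 5 simultaneous equations (Gaussian elimination) gives:
  V_1 = 0.1231 V, V_2 = 0.1977 V, V_3 = 0.1722 V, V_4 = 0.172 V
  V_5 = 0.04509 V
Part 1:
  Read off the nodal solution: V_5 = 0.04509 V
Part 2:
  I_R8 = (V_2 - V_6)/R8 = (0.1977 - 0)/3600 = 0.00005491 A
  Magnitude: I_R8 = 0.00005491 A
Part 3:
  I_R5 = (V_3 - V_4)/R5 = (0.1722 - 0.172)/7.5 = 0.0000172 A
  P_R5 = I_R5² × R5 = (0.0000172)² × 7.5 = 0.00000000222 W
Part 4:
  Power in each resistor, P = (ΔV)²/R:
    P_R1 = (0.1977 - 0.1722)²/12 = 0.00005415 W
    P_R2 = (0.1231 - 0.1977)²/20000 = 0.0000002782 W
    P_R3 = (0.1722 - 0.04509)²/62 = 0.0002605 W
    P_R4 = (0.1231 - 0)²/33000 = 0.000000459 W
    P_R5 = (0.1722 - 0.172)²/7.5 = 0.00000000222 W
    P_R6 = (5 - 0)²/200 = 0.125 W
    P_R7 = (5 - 0.1977)²/2200 = 0.01048 W
    P_R8 = (0.1977 - 0)²/3600 = 0.00001085 W
    P_R9 = (0.1722 - 0)²/3000 = 0.000009881 W
    P_R10 = (0.172 - 0)²/10000 = 0.00000296 W
    P_R11 = (0.04509 - 0)²/22 = 0.00009242 W
  P_total = P_R1 + P_R2 + P_R3 + P_R4 + P_R5 + P_R6 + P_R7 + P_R8 + P_R9 + P_R10 + P_R11 = 0.1359 W

Final answers:
1. V_5 = 0.04509 V
2. I_R8 = 5.491e-05 A
3. P_R5 = 2.22e-09 W
4. P_total = 0.1359 W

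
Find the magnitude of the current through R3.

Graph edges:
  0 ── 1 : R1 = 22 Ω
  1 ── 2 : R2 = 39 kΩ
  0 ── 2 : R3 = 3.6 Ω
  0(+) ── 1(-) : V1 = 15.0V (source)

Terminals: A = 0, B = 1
Nodal analysis, taking node 1 as the 0 V reference.
Source V1 fixes V_0 = 15 V.
KCL at each unknown node (sum of currents leaving = 0; resistances in Ω):
  Node 2: (V_2 - 0)/39000 + (V_2 - 15)/3.6 = 0
Collecting terms: 0.2778 × V_2 = 4.167  =>  V_2 = 15 V
I_R3 = (V_0 - V_2)/R3 = (15 - 15)/3.6 = 0.0003846 A
|I_R3| = 0.0003846 A

Final answer: |I_R3| = 0.0003846 A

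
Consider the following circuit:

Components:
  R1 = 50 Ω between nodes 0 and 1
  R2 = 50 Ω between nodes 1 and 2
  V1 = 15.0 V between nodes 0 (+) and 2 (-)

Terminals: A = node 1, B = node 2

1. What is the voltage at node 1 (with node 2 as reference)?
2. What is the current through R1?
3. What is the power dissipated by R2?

Nodal analysis, taking node 2 as the 0 V reference.
Source V1 fixes V_0 = 15 V.
KCL at each unknown node (sum of currents leaving = 0; resistances in Ω):
  Node 1: (V_1 - 15)/50 + (V_1 - 0)/50 = 0
Collecting terms: 0.04 × V_1 = 0.3  =>  V_1 = 7.5 V
Part 1:
  Read off the nodal solution: V_1 = 7.5 V
Part 2:
  I_R1 = (V_0 - V_1)/R1 = (15 - 7.5)/50 = 0.15 A
  Magnitude: I_R1 = 0.15 A
Part 3:
  I_R2 = (V_1 - V_2)/R2 = (7.5 - 0)/50 = 0.15 A
  P_R2 = I_R2² × R2 = (0.15)² × 50 = 1.125 W

Final answers:
1. V_1 = 7.5 V
2. I_R1 = 0.15 A
3. P_R2 = 1.125 W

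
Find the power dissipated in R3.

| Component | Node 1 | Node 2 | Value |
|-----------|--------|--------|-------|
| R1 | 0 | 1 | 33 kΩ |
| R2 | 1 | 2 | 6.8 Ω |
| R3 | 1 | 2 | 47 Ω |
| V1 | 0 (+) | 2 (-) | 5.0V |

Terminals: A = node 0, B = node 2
Nodal analysis, taking node 2 as the 0 V reference.
Source V1 fixes V_0 = 5 V.
KCL at each unknown node (sum of currents leaving = 0; resistances in Ω):
  Node 1: (V_1 - 5)/33000 + (V_1 - 0)/6.8 + (V_1 - 0)/47 = 0
Collecting terms: 0.1684 × V_1 = 0.0001515  =>  V_1 = 0.0008999 V
I_R3 = (V_1 - V_2)/R3 = (0.0008999 - 0)/47 = 0.00001915 A
P_R3 = I_R3² × R3 = (0.00001915)² × 47 = 0.00000001723 W

Final answer: 1.723e-08 W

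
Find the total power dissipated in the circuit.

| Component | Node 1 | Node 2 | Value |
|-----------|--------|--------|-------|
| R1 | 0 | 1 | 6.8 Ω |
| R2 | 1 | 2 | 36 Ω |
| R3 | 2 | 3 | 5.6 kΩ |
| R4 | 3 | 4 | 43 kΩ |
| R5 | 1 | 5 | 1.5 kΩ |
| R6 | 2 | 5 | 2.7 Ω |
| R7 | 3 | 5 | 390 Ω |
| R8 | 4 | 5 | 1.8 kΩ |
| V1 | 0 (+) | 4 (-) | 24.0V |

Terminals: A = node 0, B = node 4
Nodal analysis, taking node 4 as the 0 V reference.
Source V1 fixes V_0 = 24 V.
KCL at each unknown node (sum of currents leaving = 0; resistances in Ω):
  Node 1: (V_1 - 24)/6.8 + (V_1 - V_2)/36 + (V_1 - V_5)/1500 = 0
  Node 2: (V_2 - V_1)/36 + (V_2 - V_3)/5600 + (V_2 - V_5)/2.7 = 0
  Node 3: (V_3 - V_2)/5600 + (V_3 - 0)/43000 + (V_3 - V_5)/390 = 0
  Node 5: (V_5 - V_1)/1500 + (V_5 - V_2)/2.7 + (V_5 - V_3)/390 + (V_5 - 0)/1800 = 0
Collecting terms (coefficients in siemens):
  0.1755·V_1 - 0.02778·V_2 - 0.0006667·V_5 = 3.529
  0.3983·V_2 - 0.02778·V_1 - 0.0001786·V_3 - 0.3704·V_5 = 0
  0.002766·V_3 - 0.0001786·V_2 - 0.002564·V_5 = 0
  0.3742·V_5 - 0.0006667·V_1 - 0.3704·V_2 - 0.002564·V_3 = 0
Solving these 4 simultaneous equations (Gaussian elimination) gives:
  V_1 = 23.91 V, V_2 = 23.43 V, V_3 = 23.2 V, V_5 = 23.4 V
Power in each resistor, P = (ΔV)²/R:
  P_R1 = (24 - 23.91)²/6.8 = 0.001246 W
  P_R2 = (23.91 - 23.43)²/36 = 0.00627 W
  P_R3 = (23.43 - 23.2)²/5600 = 0.000009443 W
  P_R4 = (23.2 - 0)²/43000 = 0.01252 W
  P_R5 = (23.91 - 23.4)²/1500 = 0.0001738 W
  P_R6 = (23.43 - 23.4)²/2.7 = 0.0004674 W
  P_R7 = (23.2 - 23.4)²/390 = 0.00009693 W
  P_R8 = (0 - 23.4)²/1800 = 0.3041 W
P_total = P_R1 + P_R2 + P_R3 + P_R4 + P_R5 + P_R6 + P_R7 + P_R8 = 0.3249 W

Final answer: 0.3249 W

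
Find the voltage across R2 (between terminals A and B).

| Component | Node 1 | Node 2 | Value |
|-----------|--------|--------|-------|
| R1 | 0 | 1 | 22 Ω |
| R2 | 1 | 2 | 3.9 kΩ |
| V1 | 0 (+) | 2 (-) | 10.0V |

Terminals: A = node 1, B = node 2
R1 and R2 are in series across V1 (node 0 → node 1 → node 2), and the output A–B is taken across R2, so this is a voltage divider.
Series current: I = V1/(R1 + R2) = 10/(22 + 3900) = 10/3922 = 0.00255 A
V_R2 = I × R2 = V1 × R2/(R1 + R2) = 10 × 3900/3922 = 9.944 V

Final answer: 9.944 V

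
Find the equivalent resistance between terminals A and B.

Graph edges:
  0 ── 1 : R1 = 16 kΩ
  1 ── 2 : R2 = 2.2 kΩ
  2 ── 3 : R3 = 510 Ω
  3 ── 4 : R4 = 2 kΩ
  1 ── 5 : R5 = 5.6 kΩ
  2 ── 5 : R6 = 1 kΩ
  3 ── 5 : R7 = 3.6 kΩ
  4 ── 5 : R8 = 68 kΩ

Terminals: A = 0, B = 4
The network is not a plain series/parallel combination. Inject a 1 A test current into terminal A (node 0) and return it from terminal B (node 4); then R_eq = V_A / (1 A).
Nodal analysis, taking node 4 as the 0 V reference.
Current source I_test pushes 1 A into node 0 and draws it out of node 4.
KCL at each unknown node (sum of currents leaving = 0; resistances in Ω):
  Node 0: (V_0 - V_1)/16000 - 1 = 0
  Node 1: (V_1 - V_0)/16000 + (V_1 - V_2)/2200 + (V_1 - V_5)/5600 = 0
  Node 2: (V_2 - V_1)/2200 + (V_2 - V_3)/510 + (V_2 - V_5)/1000 = 0
  Node 3: (V_3 - V_2)/510 + (V_3 - 0)/2000 + (V_3 - V_5)/3600 = 0
  Node 5: (V_5 - V_1)/5600 + (V_5 - V_2)/1000 + (V_5 - V_3)/3600 + (V_5 - 0)/68000 = 0
Collecting terms (coefficients in siemens):
  0.0000625·V_0 - 0.0000625·V_1 = 1
  0.0006956·V_1 - 0.0000625·V_0 - 0.0004545·V_2 - 0.0001786·V_5 = 0
  0.003415·V_2 - 0.0004545·V_1 - 0.001961·V_3 - 0.001·V_5 = 0
  0.002739·V_3 - 0.001961·V_2 - 0.0002778·V_5 = 0
  0.001471·V_5 - 0.0001786·V_1 - 0.001·V_2 - 0.0002778·V_3 = 0
Solving these 5 simultaneous equations (Gaussian elimination) gives:
  V_0 = 19950 V, V_1 = 3953 V, V_2 = 2347 V, V_3 = 1928 V
  V_5 = 2440 V
R_eq = V_0 / 1 A = 19950 Ω = 19.95 kΩ

Final answer: 19.95 kΩ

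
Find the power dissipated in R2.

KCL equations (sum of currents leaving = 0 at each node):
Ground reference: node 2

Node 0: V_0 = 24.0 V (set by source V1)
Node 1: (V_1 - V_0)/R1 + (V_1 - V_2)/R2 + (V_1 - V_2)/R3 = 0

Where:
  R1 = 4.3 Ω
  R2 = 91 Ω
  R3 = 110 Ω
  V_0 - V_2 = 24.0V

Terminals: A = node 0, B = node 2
Nodal analysis, taking node 2 as the 0 V reference.
Source V1 fixes V_0 = 24 V.
KCL at each unknown node (sum of currents leaving = 0; resistances in Ω):
  Node 1: (V_1 - 24)/4.3 + (V_1 - 0)/91 + (V_1 - 0)/110 = 0
Collecting terms: 0.2526 × V_1 = 5.581  =>  V_1 = 22.09 V
I_R2 = (V_1 - V_2)/R2 = (22.09 - 0)/91 = 0.2428 A
P_R2 = I_R2² × R2 = (0.2428)² × 91 = 5.363 W

Final answer: 5.363 W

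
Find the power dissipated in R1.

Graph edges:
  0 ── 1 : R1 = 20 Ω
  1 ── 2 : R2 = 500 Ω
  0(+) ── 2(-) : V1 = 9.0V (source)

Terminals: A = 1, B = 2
Nodal analysis, taking node 2 as the 0 V reference.
Source V1 fixes V_0 = 9 V.
KCL at each unknown node (sum of currents leaving = 0; resistances in Ω):
  Node 1: (V_1 - 9)/20 + (V_1 - 0)/500 = 0
Collecting terms: 0.052 × V_1 = 0.45  =>  V_1 = 8.654 V
I_R1 = (V_0 - V_1)/R1 = (9 - 8.654)/20 = 0.01731 A
P_R1 = I_R1² × R1 = (0.01731)² × 20 = 0.005991 W

Final answer: 0.005991 W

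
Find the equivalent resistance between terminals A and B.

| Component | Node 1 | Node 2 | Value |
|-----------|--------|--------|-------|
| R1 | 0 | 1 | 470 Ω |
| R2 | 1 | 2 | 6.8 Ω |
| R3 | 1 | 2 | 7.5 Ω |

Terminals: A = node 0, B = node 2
Reduce the network between node 0 (A) and node 2 (B) by series/parallel combination:
  Rp1 = R2 ‖ R3 (parallel, both between nodes 1 and 2) = 1/(1/6.8 + 1/7.5) = 3.566 Ω
  Rs1 = R1 + Rp1 (series, joined only at node 1) = 470 + 3.566 = 473.6 Ω
R_eq = 473.6 Ω

Final answer: 473.6 Ω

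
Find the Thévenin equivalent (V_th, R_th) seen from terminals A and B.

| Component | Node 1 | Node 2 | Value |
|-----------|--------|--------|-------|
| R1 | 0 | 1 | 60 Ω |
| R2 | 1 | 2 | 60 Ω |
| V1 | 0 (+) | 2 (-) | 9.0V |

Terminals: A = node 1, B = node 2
Step 1 — V_th is the open-circuit voltage V_A - V_B (nothing connected across the terminals).
Nodal analysis, taking node 2 as the 0 V reference.
Source V1 fixes V_0 = 9 V.
KCL at each unknown node (sum of currents leaving = 0; resistances in Ω):
  Node 1: (V_1 - 9)/60 + (V_1 - 0)/60 = 0
Collecting terms: 0.03333 × V_1 = 0.15  =>  V_1 = 4.5 V
V_th = V_1 - V_2 = 4.5 - 0 = 4.5 V
Step 2 — R_th: zero the source — replace V1 by a short circuit (node 2 merges into node 0) — and find the resistance seen between A (node 1) and B (node 0).
Reduce the network between node 1 (A) and node 0 (B) by series/parallel combination:
  Rp1 = R1 ‖ R2 (parallel, both between nodes 0 and 1) = 1/(1/60 + 1/60) = 30 Ω
R_th = 30 Ω

Final answer: V_th = 4.5 V, R_th = 30 Ω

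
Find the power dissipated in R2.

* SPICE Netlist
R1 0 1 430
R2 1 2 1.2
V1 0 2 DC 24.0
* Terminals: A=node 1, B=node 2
Nodal analysis, taking node 2 as the 0 V reference.
Source V1 fixes V_0 = 24 V.
KCL at each unknown node (sum of currents leaving = 0; resistances in Ω):
  Node 1: (V_1 - 24)/430 + (V_1 - 0)/1.2 = 0
Collecting terms: 0.8357 × V_1 = 0.05581  =>  V_1 = 0.06679 V
I_R2 = (V_1 - V_2)/R2 = (0.06679 - 0)/1.2 = 0.05566 A
P_R2 = I_R2² × R2 = (0.05566)² × 1.2 = 0.003717 W

Final answer: 0.003717 W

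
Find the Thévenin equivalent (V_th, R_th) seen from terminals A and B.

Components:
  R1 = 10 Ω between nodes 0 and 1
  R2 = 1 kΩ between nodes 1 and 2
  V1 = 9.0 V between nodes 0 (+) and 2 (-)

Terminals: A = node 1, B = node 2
Step 1 — V_th is the open-circuit voltage V_A - V_B (nothing connected across the terminals).
Nodal analysis, taking node 2 as the 0 V reference.
Source V1 fixes V_0 = 9 V.
KCL at each unknown node (sum of currents leaving = 0; resistances in Ω):
  Node 1: (V_1 - 9)/10 + (V_1 - 0)/1000 = 0
Collecting terms: 0.101 × V_1 = 0.9  =>  V_1 = 8.911 V
V_th = V_1 - V_2 = 8.911 - 0 = 8.911 V
Step 2 — R_th: zero the source — replace V1 by a short circuit (node 2 merges into node 0) — and find the resistance seen between A (node 1) and B (node 0).
Reduce the network between node 1 (A) and node 0 (B) by series/parallel combination:
  Rp1 = R1 ‖ R2 (parallel, both between nodes 0 and 1) = 1/(1/10 + 1/1000) = 9.901 Ω
R_th = 9.901 Ω

Final answer: V_th = 8.911 V, R_th = 9.901 Ω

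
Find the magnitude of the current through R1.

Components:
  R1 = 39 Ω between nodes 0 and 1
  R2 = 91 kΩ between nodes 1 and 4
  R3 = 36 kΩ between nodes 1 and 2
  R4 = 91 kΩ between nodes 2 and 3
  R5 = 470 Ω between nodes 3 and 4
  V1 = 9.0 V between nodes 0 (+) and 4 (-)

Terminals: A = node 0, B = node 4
Nodal analysis, taking node 4 as the 0 V reference.
Source V1 fixes V_0 = 9 V.
KCL at each unknown node (sum of currents leaving = 0; resistances in Ω):
  Node 1: (V_1 - 9)/39 + (V_1 - 0)/91000 + (V_1 - V_2)/36000 = 0
  Node 2: (V_2 - V_1)/36000 + (V_2 - V_3)/91000 = 0
  Node 3: (V_3 - V_2)/91000 + (V_3 - 0)/470 = 0
Collecting terms (coefficients in siemens):
  0.02568·V_1 - 0.00002778·V_2 = 0.2308
  0.00003877·V_2 - 0.00002778·V_1 - 0.00001099·V_3 = 0
  0.002139·V_3 - 0.00001099·V_2 = 0
Solving these 3 simultaneous equations (Gaussian elimination) gives:
  V_1 = 8.993 V, V_2 = 6.453 V, V_3 = 0.03316 V
I_R1 = (V_0 - V_1)/R1 = (9 - 8.993)/39 = 0.0001694 A
|I_R1| = 0.0001694 A

Final answer: |I_R1| = 0.0001694 A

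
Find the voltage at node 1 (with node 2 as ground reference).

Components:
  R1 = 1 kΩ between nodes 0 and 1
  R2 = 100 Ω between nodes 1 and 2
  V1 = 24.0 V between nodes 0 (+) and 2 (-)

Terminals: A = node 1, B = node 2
Nodal analysis, taking node 2 as the 0 V reference.
Source V1 fixes V_0 = 24 V.
KCL at each unknown node (sum of currents leaving = 0; resistances in Ω):
  Node 1: (V_1 - 24)/1000 + (V_1 - 0)/100 = 0
Collecting terms: 0.011 × V_1 = 0.024  =>  V_1 = 2.182 V
The requested potential is V_1 = 2.182 V.

Final answer: V_1 = 2.182 V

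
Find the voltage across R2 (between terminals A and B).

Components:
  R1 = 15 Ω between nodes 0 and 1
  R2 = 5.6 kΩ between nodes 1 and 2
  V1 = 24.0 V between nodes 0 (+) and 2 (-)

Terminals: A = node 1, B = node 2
R1 and R2 are in series across V1 (node 0 → node 1 → node 2), and the output A–B is taken across R2, so this is a voltage divider.
Series current: I = V1/(R1 + R2) = 24/(15 + 5600) = 24/5615 = 0.004274 A
V_R2 = I × R2 = V1 × R2/(R1 + R2) = 24 × 5600/5615 = 23.94 V

Final answer: 23.94 V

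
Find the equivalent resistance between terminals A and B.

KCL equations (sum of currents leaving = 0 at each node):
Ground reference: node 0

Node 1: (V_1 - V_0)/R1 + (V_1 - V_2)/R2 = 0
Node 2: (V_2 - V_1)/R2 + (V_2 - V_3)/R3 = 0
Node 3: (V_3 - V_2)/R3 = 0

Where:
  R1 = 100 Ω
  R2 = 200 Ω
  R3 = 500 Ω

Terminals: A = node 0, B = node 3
Reduce the network between node 0 (A) and node 3 (B) by series/parallel combination:
  Rs1 = R1 + R2 (series, joined only at node 1) = 100 + 200 = 300 Ω
  Rs2 = R3 + Rs1 (series, joined only at node 2) = 500 + 300 = 800 Ω
R_eq = 800 Ω

Final answer: 800 Ω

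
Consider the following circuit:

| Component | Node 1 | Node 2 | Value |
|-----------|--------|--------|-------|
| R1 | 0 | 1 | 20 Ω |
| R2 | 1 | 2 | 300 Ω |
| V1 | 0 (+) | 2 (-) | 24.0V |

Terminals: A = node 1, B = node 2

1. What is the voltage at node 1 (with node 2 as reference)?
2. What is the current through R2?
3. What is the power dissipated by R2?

Nodal analysis, taking node 2 as the 0 V reference.
Source V1 fixes V_0 = 24 V.
KCL at each unknown node (sum of currents leaving = 0; resistances in Ω):
  Node 1: (V_1 - 24)/20 + (V_1 - 0)/300 = 0
Collecting terms: 0.05333 × V_1 = 1.2  =>  V_1 = 22.5 V
Part 1:
  Read off the nodal solution: V_1 = 22.5 V
Part 2:
  I_R2 = (V_1 - V_2)/R2 = (22.5 - 0)/300 = 0.075 A
  Magnitude: I_R2 = 0.075 A
Part 3:
  I_R2 = (V_1 - V_2)/R2 = (22.5 - 0)/300 = 0.075 A
  P_R2 = I_R2² × R2 = (0.075)² × 300 = 1.688 W

Final answers:
1. V_1 = 22.5 V
2. I_R2 = 0.075 A
3. P_R2 = 1.688 W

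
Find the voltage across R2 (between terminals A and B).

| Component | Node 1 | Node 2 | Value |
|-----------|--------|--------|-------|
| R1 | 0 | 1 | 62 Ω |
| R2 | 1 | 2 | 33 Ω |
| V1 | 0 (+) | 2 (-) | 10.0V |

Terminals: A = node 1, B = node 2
R1 and R2 are in series across V1 (node 0 → node 1 → node 2), and the output A–B is taken across R2, so this is a voltage divider.
Series current: I = V1/(R1 + R2) = 10/(62 + 33) = 10/95 = 0.1053 A
V_R2 = I × R2 = V1 × R2/(R1 + R2) = 10 × 33/95 = 3.474 V

Final answer: 3.474 V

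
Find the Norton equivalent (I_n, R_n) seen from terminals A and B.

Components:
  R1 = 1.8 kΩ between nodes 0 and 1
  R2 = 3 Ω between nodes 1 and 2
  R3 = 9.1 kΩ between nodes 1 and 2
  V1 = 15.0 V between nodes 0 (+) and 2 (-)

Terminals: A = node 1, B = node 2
Find the Thévenin equivalent first; then I_n = V_th/R_th and R_n = R_th.
Step 1 — V_th is the open-circuit voltage V_A - V_B (nothing connected across the terminals).
Nodal analysis, taking node 2 as the 0 V reference.
Source V1 fixes V_0 = 15 V.
KCL at each unknown node (sum of currents leaving = 0; resistances in Ω):
  Node 1: (V_1 - 15)/1800 + (V_1 - 0)/3 + (V_1 - 0)/9100 = 0
Collecting terms: 0.334 × V_1 = 0.008333  =>  V_1 = 0.02495 V
V_th = V_1 - V_2 = 0.02495 - 0 = 0.02495 V
Step 2 — R_th: zero the source — replace V1 by a short circuit (node 2 merges into node 0) — and find the resistance seen between A (node 1) and B (node 0).
Reduce the network between node 1 (A) and node 0 (B) by series/parallel combination:
  Rp1 = R1 ‖ R2 ‖ R3 (parallel, all between nodes 0 and 1) = 1/(1/1800 + 1/3 + 1/9100) = 2.994 Ω
R_th = 2.994 Ω
I_n = V_th/R_th = 0.02495/2.994 = 0.008333 A, and R_n = R_th = 2.994 Ω

Final answer: I_n = 0.008333 A, R_n = 2.994 Ω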